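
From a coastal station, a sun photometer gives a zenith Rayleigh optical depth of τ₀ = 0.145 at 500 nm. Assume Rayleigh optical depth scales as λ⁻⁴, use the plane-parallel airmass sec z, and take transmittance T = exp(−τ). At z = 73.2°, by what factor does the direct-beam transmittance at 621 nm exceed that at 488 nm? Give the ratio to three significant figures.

1.41

Airmass: sec 73.2° = 3.4598.
τ(621 nm) = 0.145 × (500/621)⁴ × 3.4598 = 0.145 × 0.4203 × 3.4598 = 0.2108.
τ(488 nm) = 0.145 × (500/488)⁴ × 3.4598 = 0.145 × 1.1020 × 3.4598 = 0.5529.
T(621)/T(488) = exp(τ_B − τ_A) = exp(0.3420) = 1.4078.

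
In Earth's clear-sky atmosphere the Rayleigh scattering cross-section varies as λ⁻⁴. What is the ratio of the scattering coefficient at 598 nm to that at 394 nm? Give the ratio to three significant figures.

0.188

Rayleigh scattering ∝ λ⁻⁴, so the ratio of coefficients is the inverse fourth power of the wavelength ratio.
σ(598)/σ(394) = (394/598)⁴ = (0.6589)⁴ = 0.1884.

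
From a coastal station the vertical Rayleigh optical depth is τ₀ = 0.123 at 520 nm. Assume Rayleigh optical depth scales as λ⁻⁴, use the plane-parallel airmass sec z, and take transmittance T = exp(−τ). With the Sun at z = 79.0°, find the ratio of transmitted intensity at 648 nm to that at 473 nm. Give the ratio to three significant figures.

1.96

Airmass: sec 79.0° = 5.2408.
τ(648 nm) = 0.123 × (520/648)⁴ × 5.2408 = 0.123 × 0.4147 × 5.2408 = 0.2673.
τ(473 nm) = 0.123 × (520/473)⁴ × 5.2408 = 0.123 × 1.4607 × 5.2408 = 0.9416.
T(648)/T(473) = exp(τ_B − τ_A) = exp(0.6743) = 1.9627.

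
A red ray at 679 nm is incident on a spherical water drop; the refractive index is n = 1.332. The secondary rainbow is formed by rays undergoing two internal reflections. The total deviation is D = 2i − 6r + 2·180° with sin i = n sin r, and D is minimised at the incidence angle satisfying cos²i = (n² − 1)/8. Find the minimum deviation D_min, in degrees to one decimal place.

cos²i = (1.77422 − 1)/8 = 0.09678; i = arccos(0.31109) = 71.875°.
sin r = sin 71.875°/1.332 = 0.71350; r = 45.520°.
D_min = 2·71.875° − 6·45.520° + 360° = 230.628°.

230.6°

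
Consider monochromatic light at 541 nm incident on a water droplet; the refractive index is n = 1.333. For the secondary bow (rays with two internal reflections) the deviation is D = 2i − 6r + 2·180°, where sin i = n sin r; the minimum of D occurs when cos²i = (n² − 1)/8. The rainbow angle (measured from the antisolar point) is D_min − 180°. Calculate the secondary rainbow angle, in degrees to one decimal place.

50.9°

cos²i = (1.77689 − 1)/8 = 0.09711; i = arccos(0.31163) = 71.843°.
sin r = sin 71.843°/1.333 = 0.71283; r = 45.466°.
D_min = 2·71.843° − 6·45.466° + 360° = 230.891°.
Rainbow angle = D_min − 180° = 50.891°.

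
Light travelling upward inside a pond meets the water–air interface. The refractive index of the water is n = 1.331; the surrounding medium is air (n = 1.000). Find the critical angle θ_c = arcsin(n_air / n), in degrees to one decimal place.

sin θ_c = n_air / n = 1.000 / 1.331 = 0.7513.
θ_c = arcsin(0.7513) = 48.70°.

48.7°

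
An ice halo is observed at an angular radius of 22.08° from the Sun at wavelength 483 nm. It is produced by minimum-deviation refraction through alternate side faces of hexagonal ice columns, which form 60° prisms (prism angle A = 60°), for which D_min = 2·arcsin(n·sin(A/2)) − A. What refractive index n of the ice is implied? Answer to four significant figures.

1.313

Rearranging: n = sin((D_min + A)/2) / sin(A/2).
(D_min + A)/2 = (22.08° + 60°)/2 = 41.040°.
n = sin 41.040° / sin 30° = 0.6566 / 0.5000 = 1.3132.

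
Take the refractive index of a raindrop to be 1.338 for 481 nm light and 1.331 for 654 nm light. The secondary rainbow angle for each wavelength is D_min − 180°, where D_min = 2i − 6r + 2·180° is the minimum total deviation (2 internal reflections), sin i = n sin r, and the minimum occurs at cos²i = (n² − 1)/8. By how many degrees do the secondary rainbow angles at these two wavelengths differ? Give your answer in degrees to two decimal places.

1.83°

At 481 nm (n = 1.338): cos²i = 0.09878 → i = 71.682°, r = 45.195°, D_min = 232.193°, rainbow angle = 52.193°.
At 654 nm (n = 1.331): cos²i = 0.09645 → i = 71.907°, r = 45.575°, D_min = 230.365°, rainbow angle = 50.365°.
Angular width = |52.193° − 50.365°| = 1.828°.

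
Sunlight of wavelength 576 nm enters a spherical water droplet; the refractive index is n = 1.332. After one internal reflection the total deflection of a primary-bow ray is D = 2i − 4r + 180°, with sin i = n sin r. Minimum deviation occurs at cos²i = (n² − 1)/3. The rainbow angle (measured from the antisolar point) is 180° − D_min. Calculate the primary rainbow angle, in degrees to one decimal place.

42.2°

cos²i = (1.77422 − 1)/3 = 0.25807; i = arccos(0.50801) = 59.469°.
sin r = sin 59.469°/1.332 = 0.64666; r = 40.290°.
D_min = 2·59.469° − 4·40.290° + 180° = 137.776°.
Rainbow angle = 180° − D_min = 42.224°.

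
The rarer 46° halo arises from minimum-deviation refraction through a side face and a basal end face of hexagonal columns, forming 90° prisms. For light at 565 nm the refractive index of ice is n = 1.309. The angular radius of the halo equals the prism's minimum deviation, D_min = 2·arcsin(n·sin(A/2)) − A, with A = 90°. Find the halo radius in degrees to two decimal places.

45.52°

n·sin(A/2) = 1.309 × sin 45° = 1.309 × 0.7071 = 0.9256.
D_min = 2·arcsin(0.9256) − 90° = 2 × 67.759° − 90° = 45.519°.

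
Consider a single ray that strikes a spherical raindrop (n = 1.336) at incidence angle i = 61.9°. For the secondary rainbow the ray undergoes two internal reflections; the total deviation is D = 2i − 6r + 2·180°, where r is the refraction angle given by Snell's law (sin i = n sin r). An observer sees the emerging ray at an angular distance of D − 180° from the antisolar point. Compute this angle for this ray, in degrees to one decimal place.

55.9°

sin r = sin 61.9° / 1.336 = 0.8821/1.336 = 0.6603; r = 41.32°.
D = 2·61.9° − 6·41.32° + 2·180° = 123.80° − 247.92° + 360° = 235.88°.
Angle from antisolar point = D − 180° = 55.88°.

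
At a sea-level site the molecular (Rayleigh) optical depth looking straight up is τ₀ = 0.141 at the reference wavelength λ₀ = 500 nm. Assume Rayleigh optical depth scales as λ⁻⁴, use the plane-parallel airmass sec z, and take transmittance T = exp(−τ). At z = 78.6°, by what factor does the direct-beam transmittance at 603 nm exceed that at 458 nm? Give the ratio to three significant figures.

Airmass: sec 78.6° = 5.0593.
τ(603 nm) = 0.141 × (500/603)⁴ × 5.0593 = 0.141 × 0.4727 × 5.0593 = 0.3372.
τ(458 nm) = 0.141 × (500/458)⁴ × 5.0593 = 0.141 × 1.4204 × 5.0593 = 1.0133.
T(603)/T(458) = exp(τ_B − τ_A) = exp(0.6760) = 1.9661.

1.97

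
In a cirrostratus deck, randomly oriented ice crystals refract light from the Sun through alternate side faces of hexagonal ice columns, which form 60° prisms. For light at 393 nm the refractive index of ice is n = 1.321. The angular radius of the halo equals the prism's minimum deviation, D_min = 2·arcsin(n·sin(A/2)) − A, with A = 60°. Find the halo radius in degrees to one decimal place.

22.7°

n·sin(A/2) = 1.321 × sin 30° = 1.321 × 0.5000 = 0.6605.
D_min = 2·arcsin(0.6605) − 60° = 2 × 41.338° − 60° = 22.676°.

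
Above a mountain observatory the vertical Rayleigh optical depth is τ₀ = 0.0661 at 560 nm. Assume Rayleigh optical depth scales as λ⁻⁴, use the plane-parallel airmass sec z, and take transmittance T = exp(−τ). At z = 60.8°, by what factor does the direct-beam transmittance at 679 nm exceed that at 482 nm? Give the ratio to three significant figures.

Airmass: sec 60.8° = 2.0498.
τ(679 nm) = 0.0661 × (560/679)⁴ × 2.0498 = 0.0661 × 0.4627 × 2.0498 = 0.0627.
τ(482 nm) = 0.0661 × (560/482)⁴ × 2.0498 = 0.0661 × 1.8221 × 2.0498 = 0.2469.
T(679)/T(482) = exp(τ_B − τ_A) = exp(0.1842) = 1.2022.

1.20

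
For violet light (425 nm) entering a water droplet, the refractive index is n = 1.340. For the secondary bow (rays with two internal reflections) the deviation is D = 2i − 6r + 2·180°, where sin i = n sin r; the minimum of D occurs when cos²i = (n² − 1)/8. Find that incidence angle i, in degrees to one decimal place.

cos²i = (1.340² − 1)/8 = (1.79560 − 1)/8 = 0.09945.
cos i = 0.31536, so i = 71.618°.

71.6°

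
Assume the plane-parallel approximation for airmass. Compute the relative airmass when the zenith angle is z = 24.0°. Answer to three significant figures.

1.09

X = sec z = 1/cos 24.0° = 1/0.9135 = 1.0946.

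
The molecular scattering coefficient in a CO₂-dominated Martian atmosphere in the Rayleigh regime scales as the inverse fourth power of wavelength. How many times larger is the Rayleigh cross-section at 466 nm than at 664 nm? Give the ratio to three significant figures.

4.12

Rayleigh scattering ∝ λ⁻⁴, so the ratio of coefficients is the inverse fourth power of the wavelength ratio.
σ(466)/σ(664) = (664/466)⁴ = (1.4249)⁴ = 4.122.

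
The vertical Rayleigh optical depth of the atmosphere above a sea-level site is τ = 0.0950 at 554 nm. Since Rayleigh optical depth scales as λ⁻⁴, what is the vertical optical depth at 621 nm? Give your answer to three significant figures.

τ(621 nm) = τ(554 nm) × (554/621)⁴ = 0.0950 × (0.8921)⁴ = 0.0950 × 0.6334 = 0.0602.

0.0602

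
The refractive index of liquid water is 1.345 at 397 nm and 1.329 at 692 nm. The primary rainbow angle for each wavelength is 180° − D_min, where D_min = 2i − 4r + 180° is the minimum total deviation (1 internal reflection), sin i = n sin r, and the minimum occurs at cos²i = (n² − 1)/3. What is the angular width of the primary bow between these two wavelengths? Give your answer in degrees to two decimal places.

At 397 nm (n = 1.345): cos²i = 0.26967 → i = 58.715°, r = 39.448°, D_min = 139.635°, rainbow angle = 40.365°.
At 692 nm (n = 1.329): cos²i = 0.25541 → i = 59.643°, r = 40.487°, D_min = 137.337°, rainbow angle = 42.663°.
Angular width = |40.365° − 42.663°| = 2.299°.

2.30°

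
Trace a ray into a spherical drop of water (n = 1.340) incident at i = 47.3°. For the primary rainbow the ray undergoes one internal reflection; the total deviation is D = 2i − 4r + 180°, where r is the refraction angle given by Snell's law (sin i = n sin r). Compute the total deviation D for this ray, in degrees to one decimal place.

141.6°

sin r = sin 47.3° / 1.340 = 0.7349/1.340 = 0.5484; r = 33.26°.
D = 2·47.3° − 4·33.26° + 180° = 94.60° − 133.04° + 180° = 141.56°.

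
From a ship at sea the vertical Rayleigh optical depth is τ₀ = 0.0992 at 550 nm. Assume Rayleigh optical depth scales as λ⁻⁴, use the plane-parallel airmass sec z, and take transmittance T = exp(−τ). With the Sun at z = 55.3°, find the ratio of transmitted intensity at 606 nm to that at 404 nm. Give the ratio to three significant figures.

1.62

Airmass: sec 55.3° = 1.7566.
τ(606 nm) = 0.0992 × (550/606)⁴ × 1.7566 = 0.0992 × 0.6785 × 1.7566 = 0.1182.
τ(404 nm) = 0.0992 × (550/404)⁴ × 1.7566 = 0.0992 × 3.4350 × 1.7566 = 0.5986.
T(606)/T(404) = exp(τ_B − τ_A) = exp(0.4803) = 1.6166.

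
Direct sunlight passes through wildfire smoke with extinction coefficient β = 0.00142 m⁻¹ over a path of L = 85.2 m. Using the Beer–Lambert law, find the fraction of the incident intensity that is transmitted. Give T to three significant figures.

0.886

τ = β·L = 0.00142 × 85.2 = 0.1210.
T = exp(−0.1210) = 0.8860.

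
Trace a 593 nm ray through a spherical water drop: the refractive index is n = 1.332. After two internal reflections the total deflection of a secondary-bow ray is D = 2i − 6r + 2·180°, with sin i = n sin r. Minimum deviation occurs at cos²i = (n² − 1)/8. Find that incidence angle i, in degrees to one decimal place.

cos²i = (1.332² − 1)/8 = (1.77422 − 1)/8 = 0.09678.
cos i = 0.31109, so i = 71.875°.

71.9°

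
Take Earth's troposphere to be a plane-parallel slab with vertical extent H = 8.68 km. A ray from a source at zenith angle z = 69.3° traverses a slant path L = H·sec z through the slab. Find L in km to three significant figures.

24.6 km

sec z = 1/cos 69.3° = 2.8291.
L = 8.68 × 2.8291 = 24.556 km.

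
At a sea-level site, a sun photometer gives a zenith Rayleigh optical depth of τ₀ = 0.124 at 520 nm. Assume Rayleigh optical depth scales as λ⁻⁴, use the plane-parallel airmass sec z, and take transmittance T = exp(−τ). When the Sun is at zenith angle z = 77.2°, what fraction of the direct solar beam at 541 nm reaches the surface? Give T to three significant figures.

sec 77.2° = 4.5137.
τ = 0.124 × (520/541)⁴ × 4.5137 = 0.124 × 0.8535 × 4.5137 = 0.4777.
T = exp(−0.4777) = 0.6202.

0.620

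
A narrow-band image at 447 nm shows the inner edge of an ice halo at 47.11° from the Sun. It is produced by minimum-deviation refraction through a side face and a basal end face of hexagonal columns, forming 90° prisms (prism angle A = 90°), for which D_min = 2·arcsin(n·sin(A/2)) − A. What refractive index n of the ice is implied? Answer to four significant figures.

1.316

Rearranging: n = sin((D_min + A)/2) / sin(A/2).
(D_min + A)/2 = (47.11° + 90°)/2 = 68.555°.
n = sin 68.555° / sin 45° = 0.9308 / 0.7071 = 1.3163.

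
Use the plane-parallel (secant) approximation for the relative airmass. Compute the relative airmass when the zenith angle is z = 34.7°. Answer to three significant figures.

X = sec z = 1/cos 34.7° = 1/0.8221 = 1.2163.

1.22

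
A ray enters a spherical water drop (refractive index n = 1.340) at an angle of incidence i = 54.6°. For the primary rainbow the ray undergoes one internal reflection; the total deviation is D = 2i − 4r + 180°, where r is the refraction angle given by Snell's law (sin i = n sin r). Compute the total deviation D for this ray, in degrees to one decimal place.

139.3°

sin r = sin 54.6° / 1.340 = 0.8151/1.340 = 0.6083; r = 37.47°.
D = 2·54.6° − 4·37.47° + 180° = 109.20° − 149.87° + 180° = 139.33°.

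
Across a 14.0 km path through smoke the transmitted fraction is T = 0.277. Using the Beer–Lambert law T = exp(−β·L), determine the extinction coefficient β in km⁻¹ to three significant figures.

0.0917 km⁻¹

Beer–Lambert: T = exp(−βL) ⇒ β = −ln(T)/L = −ln(0.277)/14.0 = 1.2837/14.0 = 0.0917 km⁻¹.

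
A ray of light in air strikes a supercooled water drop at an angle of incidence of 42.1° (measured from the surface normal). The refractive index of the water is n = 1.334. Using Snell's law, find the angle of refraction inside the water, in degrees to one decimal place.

30.2°

Snell: sin θ_r = sin θ_i / n = sin 42.1° / 1.334 = 0.6704 / 1.334 = 0.5026.
θ_r = arcsin(0.5026) = 30.17°.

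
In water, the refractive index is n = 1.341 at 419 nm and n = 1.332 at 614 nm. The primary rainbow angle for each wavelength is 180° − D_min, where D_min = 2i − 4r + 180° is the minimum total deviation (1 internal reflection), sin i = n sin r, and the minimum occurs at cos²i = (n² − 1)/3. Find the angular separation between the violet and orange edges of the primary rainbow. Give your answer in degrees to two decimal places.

1.29°

At 419 nm (n = 1.341): cos²i = 0.26609 → i = 58.946°, r = 39.705°, D_min = 139.071°, rainbow angle = 40.929°.
At 614 nm (n = 1.332): cos²i = 0.25807 → i = 59.469°, r = 40.290°, D_min = 137.776°, rainbow angle = 42.224°.
Angular width = |40.929° − 42.224°| = 1.295°.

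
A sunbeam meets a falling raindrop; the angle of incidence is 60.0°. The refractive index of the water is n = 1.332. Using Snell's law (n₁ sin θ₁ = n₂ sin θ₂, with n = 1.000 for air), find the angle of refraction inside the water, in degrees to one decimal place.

Snell: sin θ_r = sin θ_i / n = sin 60.0° / 1.332 = 0.8660 / 1.332 = 0.6502.
θ_r = arcsin(0.6502) = 40.55°.

40.6°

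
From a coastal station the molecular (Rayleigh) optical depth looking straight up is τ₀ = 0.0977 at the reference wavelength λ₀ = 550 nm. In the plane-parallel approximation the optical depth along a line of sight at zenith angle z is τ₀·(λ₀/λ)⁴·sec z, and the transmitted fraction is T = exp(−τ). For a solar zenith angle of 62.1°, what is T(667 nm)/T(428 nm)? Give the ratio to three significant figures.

1.60

Airmass: sec 62.1° = 2.1371.
τ(667 nm) = 0.0977 × (550/667)⁴ × 2.1371 = 0.0977 × 0.4623 × 2.1371 = 0.0965.
τ(428 nm) = 0.0977 × (550/428)⁴ × 2.1371 = 0.0977 × 2.7269 × 2.1371 = 0.5694.
T(667)/T(428) = exp(τ_B − τ_A) = exp(0.4728) = 1.6045.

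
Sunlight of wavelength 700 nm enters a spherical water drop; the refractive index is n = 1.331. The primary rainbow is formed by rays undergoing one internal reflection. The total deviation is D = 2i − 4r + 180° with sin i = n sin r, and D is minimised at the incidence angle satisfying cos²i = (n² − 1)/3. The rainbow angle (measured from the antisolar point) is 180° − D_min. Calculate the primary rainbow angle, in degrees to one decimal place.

42.4°

cos²i = (1.77156 − 1)/3 = 0.25719; i = arccos(0.50714) = 59.527°.
sin r = sin 59.527°/1.331 = 0.64753; r = 40.356°.
D_min = 2·59.527° − 4·40.356° + 180° = 137.630°.
Rainbow angle = 180° − D_min = 42.370°.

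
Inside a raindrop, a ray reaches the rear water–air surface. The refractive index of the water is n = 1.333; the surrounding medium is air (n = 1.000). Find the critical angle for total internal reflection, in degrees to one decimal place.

sin θ_c = n_air / n = 1.000 / 1.333 = 0.7502.
θ_c = arcsin(0.7502) = 48.61°.

48.6°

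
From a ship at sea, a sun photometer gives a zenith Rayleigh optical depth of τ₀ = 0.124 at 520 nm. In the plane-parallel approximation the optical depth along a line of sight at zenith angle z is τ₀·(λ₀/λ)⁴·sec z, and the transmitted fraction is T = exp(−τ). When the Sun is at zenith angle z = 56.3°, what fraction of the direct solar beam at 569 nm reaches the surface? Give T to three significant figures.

sec 56.3° = 1.8023.
τ = 0.124 × (520/569)⁴ × 1.8023 = 0.124 × 0.6975 × 1.8023 = 0.1559.
T = exp(−0.1559) = 0.8557.

0.856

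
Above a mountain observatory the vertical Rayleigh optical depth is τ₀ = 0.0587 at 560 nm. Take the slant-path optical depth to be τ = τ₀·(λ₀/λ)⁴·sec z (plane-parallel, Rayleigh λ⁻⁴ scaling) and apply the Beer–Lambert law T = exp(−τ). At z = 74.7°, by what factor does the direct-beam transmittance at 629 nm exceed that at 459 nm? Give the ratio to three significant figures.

Airmass: sec 74.7° = 3.7897.
τ(629 nm) = 0.0587 × (560/629)⁴ × 3.7897 = 0.0587 × 0.6283 × 3.7897 = 0.1398.
τ(459 nm) = 0.0587 × (560/459)⁴ × 3.7897 = 0.0587 × 2.2157 × 3.7897 = 0.4929.
T(629)/T(459) = exp(τ_B − τ_A) = exp(0.3531) = 1.4235.

1.42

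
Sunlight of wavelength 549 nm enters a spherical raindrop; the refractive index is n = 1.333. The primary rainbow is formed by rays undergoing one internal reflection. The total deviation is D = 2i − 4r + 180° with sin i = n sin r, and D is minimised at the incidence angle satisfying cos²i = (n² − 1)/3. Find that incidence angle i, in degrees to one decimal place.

59.4°

cos²i = (1.333² − 1)/3 = (1.77689 − 1)/3 = 0.25896.
cos i = 0.50888, so i = 59.410°.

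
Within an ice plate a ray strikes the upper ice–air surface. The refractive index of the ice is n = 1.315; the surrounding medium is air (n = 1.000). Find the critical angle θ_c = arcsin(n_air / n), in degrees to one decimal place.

sin θ_c = n_air / n = 1.000 / 1.315 = 0.7605.
θ_c = arcsin(0.7605) = 49.50°.

49.5°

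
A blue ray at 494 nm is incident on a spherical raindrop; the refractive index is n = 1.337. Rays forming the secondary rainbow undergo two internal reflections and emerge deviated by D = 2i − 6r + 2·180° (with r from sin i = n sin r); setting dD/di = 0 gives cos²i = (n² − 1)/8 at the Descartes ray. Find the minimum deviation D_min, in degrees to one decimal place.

231.9°

cos²i = (1.78757 − 1)/8 = 0.09845; i = arccos(0.31376) = 71.714°.
sin r = sin 71.714°/1.337 = 0.71017; r = 45.249°.
D_min = 2·71.714° − 6·45.249° + 360° = 231.934°.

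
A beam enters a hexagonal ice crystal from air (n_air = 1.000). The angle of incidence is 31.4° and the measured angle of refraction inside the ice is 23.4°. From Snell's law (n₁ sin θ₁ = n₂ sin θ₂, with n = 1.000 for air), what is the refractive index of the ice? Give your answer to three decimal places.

1.312

n = sin θ_i / sin θ_r = sin 31.4° / sin 23.4° = 0.5210 / 0.3971 = 1.3119.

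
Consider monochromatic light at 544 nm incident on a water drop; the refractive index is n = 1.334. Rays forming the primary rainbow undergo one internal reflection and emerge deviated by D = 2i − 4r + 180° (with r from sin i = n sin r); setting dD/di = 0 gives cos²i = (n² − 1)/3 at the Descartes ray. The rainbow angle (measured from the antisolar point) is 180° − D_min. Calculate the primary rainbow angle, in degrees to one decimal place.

41.9°

cos²i = (1.77956 − 1)/3 = 0.25985; i = arccos(0.50976) = 59.352°.
sin r = sin 59.352°/1.334 = 0.64492; r = 40.159°.
D_min = 2·59.352° − 4·40.159° + 180° = 138.067°.
Rainbow angle = 180° − D_min = 41.933°.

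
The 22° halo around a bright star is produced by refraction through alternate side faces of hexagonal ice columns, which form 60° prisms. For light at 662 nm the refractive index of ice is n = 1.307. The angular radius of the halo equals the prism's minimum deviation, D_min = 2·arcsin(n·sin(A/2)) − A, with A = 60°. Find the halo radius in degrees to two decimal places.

21.61°

n·sin(A/2) = 1.307 × sin 30° = 1.307 × 0.5000 = 0.6535.
D_min = 2·arcsin(0.6535) − 60° = 2 × 40.806° − 60° = 21.612°.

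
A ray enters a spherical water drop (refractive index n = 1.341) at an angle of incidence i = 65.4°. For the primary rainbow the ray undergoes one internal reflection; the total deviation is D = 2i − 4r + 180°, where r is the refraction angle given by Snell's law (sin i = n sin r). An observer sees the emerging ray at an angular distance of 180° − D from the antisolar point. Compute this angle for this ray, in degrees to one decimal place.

40.0°

sin r = sin 65.4° / 1.341 = 0.9092/1.341 = 0.6780; r = 42.69°.
D = 2·65.4° − 4·42.69° + 180° = 130.80° − 170.76° + 180° = 140.04°.
Angle from antisolar point = 180° − D = 39.96°.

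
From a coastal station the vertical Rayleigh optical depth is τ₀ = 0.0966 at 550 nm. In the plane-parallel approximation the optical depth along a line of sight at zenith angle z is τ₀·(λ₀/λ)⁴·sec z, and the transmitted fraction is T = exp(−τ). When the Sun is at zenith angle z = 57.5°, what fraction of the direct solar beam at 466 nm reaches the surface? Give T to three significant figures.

sec 57.5° = 1.8612.
τ = 0.0966 × (550/466)⁴ × 1.8612 = 0.0966 × 1.9405 × 1.8612 = 0.3489.
T = exp(−0.3489) = 0.7055.

0.705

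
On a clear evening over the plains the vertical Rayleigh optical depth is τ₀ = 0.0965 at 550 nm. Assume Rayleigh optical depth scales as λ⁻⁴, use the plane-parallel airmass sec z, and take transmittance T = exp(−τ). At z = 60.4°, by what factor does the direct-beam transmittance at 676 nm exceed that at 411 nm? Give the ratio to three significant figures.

1.72

Airmass: sec 60.4° = 2.0245.
τ(676 nm) = 0.0965 × (550/676)⁴ × 2.0245 = 0.0965 × 0.4382 × 2.0245 = 0.0856.
τ(411 nm) = 0.0965 × (550/411)⁴ × 2.0245 = 0.0965 × 3.2069 × 2.0245 = 0.6265.
T(676)/T(411) = exp(τ_B − τ_A) = exp(0.5409) = 1.7176.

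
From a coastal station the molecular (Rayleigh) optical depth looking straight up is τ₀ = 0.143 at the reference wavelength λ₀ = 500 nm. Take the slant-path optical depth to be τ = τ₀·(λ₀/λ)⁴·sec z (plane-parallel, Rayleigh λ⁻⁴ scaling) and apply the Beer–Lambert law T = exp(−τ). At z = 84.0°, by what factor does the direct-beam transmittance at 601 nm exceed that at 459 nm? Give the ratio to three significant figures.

3.56

Airmass: sec 84.0° = 9.5668.
τ(601 nm) = 0.143 × (500/601)⁴ × 9.5668 = 0.143 × 0.4791 × 9.5668 = 0.6554.
τ(459 nm) = 0.143 × (500/459)⁴ × 9.5668 = 0.143 × 1.4081 × 9.5668 = 1.9263.
T(601)/T(459) = exp(τ_B − τ_A) = exp(1.2710) = 3.5643.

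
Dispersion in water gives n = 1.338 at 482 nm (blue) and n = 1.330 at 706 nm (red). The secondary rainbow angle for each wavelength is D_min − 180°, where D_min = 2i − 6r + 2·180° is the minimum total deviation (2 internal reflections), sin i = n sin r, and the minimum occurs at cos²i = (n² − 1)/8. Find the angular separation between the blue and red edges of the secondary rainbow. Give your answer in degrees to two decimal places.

At 482 nm (n = 1.338): cos²i = 0.09878 → i = 71.682°, r = 45.195°, D_min = 232.193°, rainbow angle = 52.193°.
At 706 nm (n = 1.330): cos²i = 0.09611 → i = 71.940°, r = 45.630°, D_min = 230.101°, rainbow angle = 50.101°.
Angular width = |52.193° − 50.101°| = 2.092°.

2.09°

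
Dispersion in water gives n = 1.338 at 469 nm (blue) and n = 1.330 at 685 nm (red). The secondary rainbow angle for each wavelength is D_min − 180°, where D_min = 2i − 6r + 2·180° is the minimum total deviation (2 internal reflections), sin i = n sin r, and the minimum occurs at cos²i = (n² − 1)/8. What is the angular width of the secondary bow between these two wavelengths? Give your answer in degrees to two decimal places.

At 469 nm (n = 1.338): cos²i = 0.09878 → i = 71.682°, r = 45.195°, D_min = 232.193°, rainbow angle = 52.193°.
At 685 nm (n = 1.330): cos²i = 0.09611 → i = 71.940°, r = 45.630°, D_min = 230.101°, rainbow angle = 50.101°.
Angular width = |52.193° − 50.101°| = 2.092°.

2.09°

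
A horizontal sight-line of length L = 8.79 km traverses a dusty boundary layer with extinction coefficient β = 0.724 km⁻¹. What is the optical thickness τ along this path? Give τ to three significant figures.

6.36

τ = β·L = 0.724 × 8.79 = 6.3640.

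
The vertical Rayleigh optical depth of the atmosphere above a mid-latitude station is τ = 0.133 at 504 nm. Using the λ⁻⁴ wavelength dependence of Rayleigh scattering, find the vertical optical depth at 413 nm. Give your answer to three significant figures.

0.295

τ(413 nm) = τ(504 nm) × (504/413)⁴ = 0.133 × (1.2203)⁴ = 0.133 × 2.2178 = 0.2950.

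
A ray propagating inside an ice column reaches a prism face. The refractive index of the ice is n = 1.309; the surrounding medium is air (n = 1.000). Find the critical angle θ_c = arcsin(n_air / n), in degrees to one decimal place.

sin θ_c = n_air / n = 1.000 / 1.309 = 0.7639.
θ_c = arcsin(0.7639) = 49.81°.

49.8°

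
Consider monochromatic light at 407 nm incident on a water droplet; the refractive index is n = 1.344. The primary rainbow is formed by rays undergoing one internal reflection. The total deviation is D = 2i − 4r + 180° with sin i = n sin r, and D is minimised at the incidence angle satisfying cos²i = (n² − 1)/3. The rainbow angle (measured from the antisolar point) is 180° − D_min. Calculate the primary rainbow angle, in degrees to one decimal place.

cos²i = (1.80634 − 1)/3 = 0.26878; i = arccos(0.51844) = 58.772°.
sin r = sin 58.772°/1.344 = 0.63625; r = 39.512°.
D_min = 2·58.772° − 4·39.512° + 180° = 139.495°.
Rainbow angle = 180° − D_min = 40.505°.

40.5°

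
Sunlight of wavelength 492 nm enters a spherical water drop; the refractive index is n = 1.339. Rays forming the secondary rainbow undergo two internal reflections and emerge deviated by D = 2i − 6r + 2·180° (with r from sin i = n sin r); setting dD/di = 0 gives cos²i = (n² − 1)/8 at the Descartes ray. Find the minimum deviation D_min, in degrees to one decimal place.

cos²i = (1.79292 − 1)/8 = 0.09912; i = arccos(0.31483) = 71.650°.
sin r = sin 71.650°/1.339 = 0.70885; r = 45.141°.
D_min = 2·71.650° − 6·45.141° + 360° = 232.451°.

232.5°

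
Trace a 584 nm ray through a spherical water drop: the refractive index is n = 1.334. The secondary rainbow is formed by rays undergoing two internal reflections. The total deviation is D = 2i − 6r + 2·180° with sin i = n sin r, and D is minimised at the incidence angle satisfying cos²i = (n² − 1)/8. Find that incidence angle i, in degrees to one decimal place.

71.8°

cos²i = (1.334² − 1)/8 = (1.77956 − 1)/8 = 0.09744.
cos i = 0.31216, so i = 71.810°.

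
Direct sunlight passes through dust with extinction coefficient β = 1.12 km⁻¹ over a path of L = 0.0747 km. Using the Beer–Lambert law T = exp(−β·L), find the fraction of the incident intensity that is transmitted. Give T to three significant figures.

τ = β·L = 1.12 × 0.0747 = 0.0837.
T = exp(−0.0837) = 0.9197.

0.920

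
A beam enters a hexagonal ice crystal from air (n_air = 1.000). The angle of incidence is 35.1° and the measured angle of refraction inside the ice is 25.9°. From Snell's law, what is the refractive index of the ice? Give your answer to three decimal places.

1.316

n = sin θ_i / sin θ_r = sin 35.1° / sin 25.9° = 0.5750 / 0.4368 = 1.3164.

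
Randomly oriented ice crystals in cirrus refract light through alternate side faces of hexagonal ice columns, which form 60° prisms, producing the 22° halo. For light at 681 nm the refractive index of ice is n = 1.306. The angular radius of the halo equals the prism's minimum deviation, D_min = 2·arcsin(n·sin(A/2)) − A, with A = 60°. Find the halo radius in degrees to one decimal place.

n·sin(A/2) = 1.306 × sin 30° = 1.306 × 0.5000 = 0.6530.
D_min = 2·arcsin(0.6530) − 60° = 2 × 40.768° − 60° = 21.536°.

21.5°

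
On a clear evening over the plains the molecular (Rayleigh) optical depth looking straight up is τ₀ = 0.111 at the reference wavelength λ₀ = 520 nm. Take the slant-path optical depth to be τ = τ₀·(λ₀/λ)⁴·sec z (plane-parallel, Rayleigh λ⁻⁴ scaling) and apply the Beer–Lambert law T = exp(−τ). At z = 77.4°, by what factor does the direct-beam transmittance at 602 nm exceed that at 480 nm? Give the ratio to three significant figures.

1.52

Airmass: sec 77.4° = 4.5841.
τ(602 nm) = 0.111 × (520/602)⁴ × 4.5841 = 0.111 × 0.5567 × 4.5841 = 0.2833.
τ(480 nm) = 0.111 × (520/480)⁴ × 4.5841 = 0.111 × 1.3774 × 4.5841 = 0.7009.
T(602)/T(480) = exp(τ_B − τ_A) = exp(0.4176) = 1.5183.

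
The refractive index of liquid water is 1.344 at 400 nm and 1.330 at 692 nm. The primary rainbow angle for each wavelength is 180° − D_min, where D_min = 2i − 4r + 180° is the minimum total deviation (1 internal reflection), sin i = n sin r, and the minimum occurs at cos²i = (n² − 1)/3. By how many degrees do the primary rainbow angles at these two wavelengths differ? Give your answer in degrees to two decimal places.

2.01°

At 400 nm (n = 1.344): cos²i = 0.26878 → i = 58.772°, r = 39.512°, D_min = 139.495°, rainbow angle = 40.505°.
At 692 nm (n = 1.330): cos²i = 0.25630 → i = 59.585°, r = 40.422°, D_min = 137.484°, rainbow angle = 42.516°.
Angular width = |40.505° − 42.516°| = 2.011°.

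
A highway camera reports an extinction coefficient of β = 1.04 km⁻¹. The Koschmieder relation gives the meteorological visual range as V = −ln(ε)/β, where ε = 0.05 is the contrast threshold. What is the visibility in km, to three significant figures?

2.88 km

V = −ln(0.05) / 1.04 = 2.996 / 1.04 = 2.8805 km.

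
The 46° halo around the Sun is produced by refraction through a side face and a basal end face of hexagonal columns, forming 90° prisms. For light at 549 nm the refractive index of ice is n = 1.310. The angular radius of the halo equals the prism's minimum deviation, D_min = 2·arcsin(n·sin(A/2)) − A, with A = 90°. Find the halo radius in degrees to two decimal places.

n·sin(A/2) = 1.310 × sin 45° = 1.310 × 0.7071 = 0.9263.
D_min = 2·arcsin(0.9263) − 90° = 2 × 67.867° − 90° = 45.733°.

45.73°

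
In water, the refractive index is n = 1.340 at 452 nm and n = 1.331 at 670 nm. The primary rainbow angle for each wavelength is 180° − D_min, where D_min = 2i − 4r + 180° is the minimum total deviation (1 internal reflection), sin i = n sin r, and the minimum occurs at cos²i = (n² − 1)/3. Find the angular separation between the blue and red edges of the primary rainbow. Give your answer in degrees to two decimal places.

1.30°

At 452 nm (n = 1.340): cos²i = 0.26520 → i = 59.004°, r = 39.770°, D_min = 138.929°, rainbow angle = 41.071°.
At 670 nm (n = 1.331): cos²i = 0.25719 → i = 59.527°, r = 40.356°, D_min = 137.630°, rainbow angle = 42.370°.
Angular width = |41.071° − 42.370°| = 1.299°.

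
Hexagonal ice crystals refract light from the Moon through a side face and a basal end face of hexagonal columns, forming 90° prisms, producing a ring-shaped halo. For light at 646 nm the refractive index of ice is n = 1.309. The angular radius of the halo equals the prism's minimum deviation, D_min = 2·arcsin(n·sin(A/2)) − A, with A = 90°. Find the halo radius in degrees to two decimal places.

n·sin(A/2) = 1.309 × sin 45° = 1.309 × 0.7071 = 0.9256.
D_min = 2·arcsin(0.9256) − 90° = 2 × 67.759° − 90° = 45.519°.

45.52°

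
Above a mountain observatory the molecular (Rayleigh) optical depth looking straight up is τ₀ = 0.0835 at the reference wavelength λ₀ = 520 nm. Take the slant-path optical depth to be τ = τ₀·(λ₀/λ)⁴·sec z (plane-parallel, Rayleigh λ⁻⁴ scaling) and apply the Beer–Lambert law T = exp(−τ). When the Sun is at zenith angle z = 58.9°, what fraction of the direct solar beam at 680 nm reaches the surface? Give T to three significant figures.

sec 58.9° = 1.9360.
τ = 0.0835 × (520/680)⁴ × 1.9360 = 0.0835 × 0.3420 × 1.9360 = 0.0553.
T = exp(−0.0553) = 0.9462.

0.946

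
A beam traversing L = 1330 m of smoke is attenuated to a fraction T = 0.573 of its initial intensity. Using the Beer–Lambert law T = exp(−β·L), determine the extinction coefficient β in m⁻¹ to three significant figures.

0.000419 m⁻¹

Beer–Lambert: T = exp(−βL) ⇒ β = −ln(T)/L = −ln(0.573)/1330 = 0.5569/1330 = 0.0004187 m⁻¹.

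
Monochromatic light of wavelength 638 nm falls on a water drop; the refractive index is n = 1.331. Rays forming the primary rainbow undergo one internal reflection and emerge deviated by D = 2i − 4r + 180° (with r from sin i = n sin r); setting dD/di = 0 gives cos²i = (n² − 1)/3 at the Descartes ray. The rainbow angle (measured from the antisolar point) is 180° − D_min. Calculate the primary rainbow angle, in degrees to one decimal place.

cos²i = (1.77156 − 1)/3 = 0.25719; i = arccos(0.50714) = 59.527°.
sin r = sin 59.527°/1.331 = 0.64753; r = 40.356°.
D_min = 2·59.527° − 4·40.356° + 180° = 137.630°.
Rainbow angle = 180° − D_min = 42.370°.

42.4°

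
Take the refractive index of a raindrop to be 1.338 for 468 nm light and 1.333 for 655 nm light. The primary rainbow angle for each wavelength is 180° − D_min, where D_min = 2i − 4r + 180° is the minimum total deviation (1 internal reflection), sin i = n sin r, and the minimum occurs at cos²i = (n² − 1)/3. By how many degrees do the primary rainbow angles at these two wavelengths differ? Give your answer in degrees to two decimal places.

At 468 nm (n = 1.338): cos²i = 0.26341 → i = 59.120°, r = 39.899°, D_min = 138.643°, rainbow angle = 41.357°.
At 655 nm (n = 1.333): cos²i = 0.25896 → i = 59.410°, r = 40.225°, D_min = 137.922°, rainbow angle = 42.078°.
Angular width = |41.357° − 42.078°| = 0.722°.

0.72°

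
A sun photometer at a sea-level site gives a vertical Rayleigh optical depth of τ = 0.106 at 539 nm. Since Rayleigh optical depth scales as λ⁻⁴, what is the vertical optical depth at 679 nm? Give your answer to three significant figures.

0.0421

τ(679 nm) = τ(539 nm) × (539/679)⁴ = 0.106 × (0.7938)⁴ = 0.106 × 0.3971 = 0.0421.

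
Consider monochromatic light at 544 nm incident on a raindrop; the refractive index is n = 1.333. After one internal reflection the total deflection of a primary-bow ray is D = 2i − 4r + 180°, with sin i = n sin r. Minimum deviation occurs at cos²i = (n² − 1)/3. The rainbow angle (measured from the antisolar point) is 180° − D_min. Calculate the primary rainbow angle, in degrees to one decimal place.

cos²i = (1.77689 − 1)/3 = 0.25896; i = arccos(0.50888) = 59.410°.
sin r = sin 59.410°/1.333 = 0.64579; r = 40.225°.
D_min = 2·59.410° − 4·40.225° + 180° = 137.922°.
Rainbow angle = 180° − D_min = 42.078°.

42.1°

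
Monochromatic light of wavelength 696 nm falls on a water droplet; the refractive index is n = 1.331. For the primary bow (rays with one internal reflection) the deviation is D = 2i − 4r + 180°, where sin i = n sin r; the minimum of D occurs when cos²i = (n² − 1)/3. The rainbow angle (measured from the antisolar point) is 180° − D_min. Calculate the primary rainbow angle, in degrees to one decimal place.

cos²i = (1.77156 − 1)/3 = 0.25719; i = arccos(0.50714) = 59.527°.
sin r = sin 59.527°/1.331 = 0.64753; r = 40.356°.
D_min = 2·59.527° − 4·40.356° + 180° = 137.630°.
Rainbow angle = 180° − D_min = 42.370°.

42.4°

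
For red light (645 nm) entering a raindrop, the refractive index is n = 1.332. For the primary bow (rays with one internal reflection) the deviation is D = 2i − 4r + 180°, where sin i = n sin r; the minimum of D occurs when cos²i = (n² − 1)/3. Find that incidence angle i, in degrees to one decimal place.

59.5°

cos²i = (1.332² − 1)/3 = (1.77422 − 1)/3 = 0.25807.
cos i = 0.50801, so i = 59.469°.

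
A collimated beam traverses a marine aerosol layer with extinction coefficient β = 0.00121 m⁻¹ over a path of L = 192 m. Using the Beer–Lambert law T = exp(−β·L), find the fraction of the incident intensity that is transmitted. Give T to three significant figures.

τ = β·L = 0.00121 × 192 = 0.2323.
T = exp(−0.2323) = 0.7927.

0.793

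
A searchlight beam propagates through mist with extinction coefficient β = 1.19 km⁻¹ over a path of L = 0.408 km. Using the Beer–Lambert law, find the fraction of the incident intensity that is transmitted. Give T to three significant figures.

0.615

τ = β·L = 1.19 × 0.408 = 0.4855.
T = exp(−0.4855) = 0.6154.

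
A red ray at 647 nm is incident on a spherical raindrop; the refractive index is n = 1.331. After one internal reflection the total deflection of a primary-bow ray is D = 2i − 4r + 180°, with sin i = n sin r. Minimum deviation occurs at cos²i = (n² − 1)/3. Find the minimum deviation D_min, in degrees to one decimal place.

137.6°

cos²i = (1.77156 − 1)/3 = 0.25719; i = arccos(0.50714) = 59.527°.
sin r = sin 59.527°/1.331 = 0.64753; r = 40.356°.
D_min = 2·59.527° − 4·40.356° + 180° = 137.630°.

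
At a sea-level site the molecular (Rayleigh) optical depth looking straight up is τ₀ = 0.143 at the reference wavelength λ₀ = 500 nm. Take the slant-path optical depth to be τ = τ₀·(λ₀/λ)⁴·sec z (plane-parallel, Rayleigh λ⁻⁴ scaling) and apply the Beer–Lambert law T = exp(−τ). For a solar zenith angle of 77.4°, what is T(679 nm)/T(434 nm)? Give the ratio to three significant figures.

Airmass: sec 77.4° = 4.5841.
τ(679 nm) = 0.143 × (500/679)⁴ × 4.5841 = 0.143 × 0.2940 × 4.5841 = 0.1928.
τ(434 nm) = 0.143 × (500/434)⁴ × 4.5841 = 0.143 × 1.7617 × 4.5841 = 1.1548.
T(679)/T(434) = exp(τ_B − τ_A) = exp(0.9621) = 2.6171.

2.62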